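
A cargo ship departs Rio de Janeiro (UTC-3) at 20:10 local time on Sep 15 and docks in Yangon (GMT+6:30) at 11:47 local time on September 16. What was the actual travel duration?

Departure in UTC: 20:10 + 3:00 = 23:10 on Sep 15.
Arrival in UTC: 11:47 − 6:30 = 05:17 on Sep 16.
Elapsed = 05:17 − 23:10 (+1 day) = 6 hours 7 minutes.

6 hours 7 minutes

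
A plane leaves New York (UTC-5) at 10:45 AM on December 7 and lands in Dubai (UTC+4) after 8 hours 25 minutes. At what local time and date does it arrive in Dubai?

Dubai is 9:00 ahead of New York.
After 8 hours and 25 minutes it is 7:10 PM in New York.
Shift by the zone difference: 7:10 PM + 9:00 = 4:10 AM on Dec 8 in Dubai.

4:10 AM on Dec 8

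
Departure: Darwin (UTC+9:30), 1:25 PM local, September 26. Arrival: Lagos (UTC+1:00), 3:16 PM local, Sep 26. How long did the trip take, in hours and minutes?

Departure in UTC: 1:25 PM − 9:30 = 3:55 AM on Sep 26.
Arrival in UTC: 3:16 PM − 1:00 = 2:16 PM on Sep 26.
Elapsed = 2:16 PM − 3:55 AM = 10 hours 21 minutes.

10 hours 21 minutes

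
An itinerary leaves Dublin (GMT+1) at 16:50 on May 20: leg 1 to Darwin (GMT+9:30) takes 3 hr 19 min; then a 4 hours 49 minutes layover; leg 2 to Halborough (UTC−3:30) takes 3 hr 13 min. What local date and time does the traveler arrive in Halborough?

Convert departure to UTC: 16:50 − 1:00 = 15:50 UTC on May 20.
Add 3 hours 19 minutes leg 1 → 19:09 UTC.
Add 4 hours 49 minutes layover in Darwin → 23:58 UTC.
Add 3 hours 13 minutes leg 2 → 03:11 UTC (May 21).
Halborough is UTC−3:30, so local arrival = 03:11 − 3:30 = 23:41 on May 20.

23:41 on May 20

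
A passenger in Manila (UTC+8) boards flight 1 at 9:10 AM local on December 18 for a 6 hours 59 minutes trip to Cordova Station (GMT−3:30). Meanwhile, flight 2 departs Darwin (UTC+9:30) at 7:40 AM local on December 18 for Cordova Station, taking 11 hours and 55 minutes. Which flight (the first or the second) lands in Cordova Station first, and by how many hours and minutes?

the first, by 1 hour 56 minutes

Flight 1 in UTC: 9:10 AM − 8:00 = 1:10 AM on Dec 18.
+6 hours and 59 minutes → arrive 8:09 AM UTC on Dec 18.
Flight 2 in UTC: 7:40 AM − 9:30 = 10:10 PM on Dec 17.
+11 hours and 55 minutes → arrive 10:05 AM UTC on Dec 18.
Flight 1 lands earlier by 1 hour 56 minutes.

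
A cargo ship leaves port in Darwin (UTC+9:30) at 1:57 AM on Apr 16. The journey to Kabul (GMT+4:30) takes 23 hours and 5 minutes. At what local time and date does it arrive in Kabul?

8:02 PM on April 16

Convert departure to UTC: 1:57 AM − 9:30 = 4:27 PM UTC on Apr 15.
Add 23 hours and 5 minutes travel time → 3:32 PM UTC (Apr 16).
Kabul is UTC+4:30, so local arrival = 3:32 PM + 4:30 = 8:02 PM on Apr 16.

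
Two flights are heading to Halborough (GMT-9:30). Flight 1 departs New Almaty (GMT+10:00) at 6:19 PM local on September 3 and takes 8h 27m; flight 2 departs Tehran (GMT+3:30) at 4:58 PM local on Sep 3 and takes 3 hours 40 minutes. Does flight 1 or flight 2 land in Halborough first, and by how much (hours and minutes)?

the first, by 22 minutes

Flight 1 in UTC: 6:19 PM − 10:00 = 8:19 AM on Sep 3.
+8 hours 27 minutes → arrive 4:46 PM UTC on Sep 3.
Flight 2 in UTC: 4:58 PM − 3:30 = 1:28 PM on Sep 3.
+3 hours and 40 minutes → arrive 5:08 PM UTC on Sep 3.
Flight 1 lands earlier by 22 minutes.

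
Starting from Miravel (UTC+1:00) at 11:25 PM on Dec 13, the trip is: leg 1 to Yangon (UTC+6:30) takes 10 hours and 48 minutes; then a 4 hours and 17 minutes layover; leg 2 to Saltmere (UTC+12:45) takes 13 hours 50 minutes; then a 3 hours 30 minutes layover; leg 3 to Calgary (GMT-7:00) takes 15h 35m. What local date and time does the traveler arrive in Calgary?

Convert departure to UTC: 11:25 PM − 1:00 = 10:25 PM UTC on Dec 13.
Add 10 hours and 48 minutes leg 1 → 9:13 AM UTC (Dec 14).
Add 4 hours 17 minutes layover in Yangon → 1:30 PM UTC.
Add 13 hours and 50 minutes leg 2 → 3:20 AM UTC (Dec 15).
Add 3 hours and 30 minutes layover in Saltmere → 6:50 AM UTC.
Add 15 hours and 35 minutes leg 3 → 10:25 PM UTC.
Calgary is UTC−7:00, so local arrival = 10:25 PM − 7:00 = 3:25 PM on Dec 15.

3:25 PM on December 15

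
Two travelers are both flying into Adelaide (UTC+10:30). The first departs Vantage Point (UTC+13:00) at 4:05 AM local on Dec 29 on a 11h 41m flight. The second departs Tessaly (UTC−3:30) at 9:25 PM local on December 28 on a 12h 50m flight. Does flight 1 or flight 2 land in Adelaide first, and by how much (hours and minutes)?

the first, by 10 hours 59 minutes

Flight 1 in UTC: 4:05 AM − 13:00 = 3:05 PM on Dec 28.
+11 hours 41 minutes → arrive 2:46 AM UTC on Dec 29.
Flight 2 in UTC: 9:25 PM + 3:30 = 12:55 AM on Dec 29.
+12 hours and 50 minutes → arrive 1:45 PM UTC on Dec 29.
Flight 1 lands earlier by 10 hours 59 minutes.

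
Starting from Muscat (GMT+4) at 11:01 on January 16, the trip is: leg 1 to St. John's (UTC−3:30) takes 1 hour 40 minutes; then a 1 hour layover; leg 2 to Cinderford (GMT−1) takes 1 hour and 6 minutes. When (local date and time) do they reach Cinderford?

Convert departure to UTC: 11:01 − 4:00 = 07:01 UTC on Jan 16.
Add 1 hour 40 minutes leg 1 → 08:41 UTC.
Add 1 hour layover in St. John's → 09:41 UTC.
Add 1 hour and 6 minutes leg 2 → 10:47 UTC.
Cinderford is UTC−1:00, so local arrival = 10:47 − 1:00 = 09:47 on Jan 16.

09:47 on January 16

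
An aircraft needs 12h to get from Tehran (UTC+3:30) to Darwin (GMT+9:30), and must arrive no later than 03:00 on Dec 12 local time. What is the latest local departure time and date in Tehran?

Target arrival in UTC: 03:00 − 9:30 = 17:30 on Dec 11.
Subtract 12 hours → departure 05:30 UTC on Dec 11.
Tehran is UTC+3:30: 05:30 + 3:30 = 09:00 on Dec 11.

09:00 on December 11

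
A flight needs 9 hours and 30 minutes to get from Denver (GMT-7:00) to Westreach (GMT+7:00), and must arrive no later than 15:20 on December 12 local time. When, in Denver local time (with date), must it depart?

15:50 on December 11

Target arrival in UTC: 15:20 − 7:00 = 08:20 on Dec 12.
Subtract 9 hours and 30 minutes → departure 22:50 UTC on Dec 11.
Denver is UTC−7:00: 22:50 − 7:00 = 15:50 on Dec 11.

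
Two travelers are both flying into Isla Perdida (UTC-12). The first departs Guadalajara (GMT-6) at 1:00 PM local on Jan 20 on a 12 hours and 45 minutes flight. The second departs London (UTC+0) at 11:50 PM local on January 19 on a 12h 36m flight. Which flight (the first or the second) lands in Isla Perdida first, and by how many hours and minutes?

the second, by 19 hours 19 minutes

Flight 1 in UTC: 1:00 PM + 6:00 = 7:00 PM on Jan 20.
+12 hours and 45 minutes → arrive 7:45 AM UTC on Jan 21.
Flight 2 departs at 11:50 PM UTC (Jan 19).
+12 hours and 36 minutes → arrive 12:26 PM UTC on Jan 20.
Flight 2 lands earlier by 19 hours 19 minutes.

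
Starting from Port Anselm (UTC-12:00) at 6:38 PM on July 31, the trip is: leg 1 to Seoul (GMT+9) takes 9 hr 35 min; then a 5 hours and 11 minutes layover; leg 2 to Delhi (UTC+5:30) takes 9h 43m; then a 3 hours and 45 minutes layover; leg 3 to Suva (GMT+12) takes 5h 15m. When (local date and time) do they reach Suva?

4:07 AM on August 3

Convert departure to UTC: 6:38 PM + 12:00 = 6:38 AM UTC on Aug 1.
Add 9 hours 35 minutes leg 1 → 4:13 PM UTC.
Add 5 hours 11 minutes layover in Seoul → 9:24 PM UTC.
Add 9 hours and 43 minutes leg 2 → 7:07 AM UTC (Aug 2).
Add 3 hours 45 minutes layover in Delhi → 10:52 AM UTC.
Add 5 hours 15 minutes leg 3 → 4:07 PM UTC.
Suva is UTC+12:00, so local arrival = 4:07 PM + 12:00 = 4:07 AM on Aug 3.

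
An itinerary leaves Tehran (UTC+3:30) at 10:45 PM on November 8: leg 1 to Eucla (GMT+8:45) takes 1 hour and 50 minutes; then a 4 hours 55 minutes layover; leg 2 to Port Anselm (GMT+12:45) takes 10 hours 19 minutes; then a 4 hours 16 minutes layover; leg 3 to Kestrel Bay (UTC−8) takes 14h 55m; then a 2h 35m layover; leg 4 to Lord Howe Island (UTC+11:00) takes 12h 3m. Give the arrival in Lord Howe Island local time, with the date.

Convert departure to UTC: 10:45 PM − 3:30 = 7:15 PM UTC on Nov 8.
Add 1 hour 50 minutes leg 1 → 9:05 PM UTC.
Add 4 hours and 55 minutes layover in Eucla → 2:00 AM UTC (Nov 9).
Add 10 hours 19 minutes leg 2 → 12:19 PM UTC.
Add 4 hours 16 minutes layover in Port Anselm → 4:35 PM UTC.
Add 14 hours 55 minutes leg 3 → 7:30 AM UTC (Nov 10).
Add 2 hours 35 minutes layover in Kestrel Bay → 10:05 AM UTC.
Add 12 hours and 3 minutes leg 4 → 10:08 PM UTC.
Lord Howe Island is UTC+11:00, so local arrival = 10:08 PM + 11:00 = 9:08 AM on Nov 11.

9:08 AM on Nov 11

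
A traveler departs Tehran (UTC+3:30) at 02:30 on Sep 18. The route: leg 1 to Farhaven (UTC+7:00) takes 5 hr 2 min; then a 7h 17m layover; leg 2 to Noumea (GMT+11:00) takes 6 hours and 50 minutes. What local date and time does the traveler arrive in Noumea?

05:09 on September 19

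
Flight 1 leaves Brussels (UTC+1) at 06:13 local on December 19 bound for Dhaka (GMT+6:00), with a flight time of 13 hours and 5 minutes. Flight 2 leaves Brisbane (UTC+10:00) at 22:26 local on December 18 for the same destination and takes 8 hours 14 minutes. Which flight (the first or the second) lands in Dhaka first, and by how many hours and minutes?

the second, by 21 hours 38 minutes

Flight 1 in UTC: 06:13 − 1:00 = 05:13 on Dec 19.
+13 hours and 5 minutes → arrive 18:18 UTC on Dec 19.
Flight 2 in UTC: 22:26 − 10:00 = 12:26 on Dec 18.
+8 hours 14 minutes → arrive 20:40 UTC on Dec 18.
Flight 2 lands earlier by 21 hours 38 minutes.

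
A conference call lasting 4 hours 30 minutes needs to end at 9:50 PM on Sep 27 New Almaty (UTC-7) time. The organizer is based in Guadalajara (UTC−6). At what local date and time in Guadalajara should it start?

6:20 PM on Sep 27

Target end time in UTC: 9:50 PM + 7:00 = 4:50 AM on Sep 28.
Subtract 4 hours 30 minutes → start 12:20 AM UTC on Sep 28.
Guadalajara is UTC−6:00: 12:20 AM − 6:00 = 6:20 PM on Sep 27.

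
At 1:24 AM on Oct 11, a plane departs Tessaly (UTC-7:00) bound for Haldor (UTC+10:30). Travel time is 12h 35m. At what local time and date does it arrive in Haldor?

7:29 AM on Oct 12

Convert departure to UTC: 1:24 AM + 7:00 = 8:24 AM UTC on Oct 11.
Add 12 hours and 35 minutes travel time → 8:59 PM UTC.
Haldor is UTC+10:30, so local arrival = 8:59 PM + 10:30 = 7:29 AM on Oct 12.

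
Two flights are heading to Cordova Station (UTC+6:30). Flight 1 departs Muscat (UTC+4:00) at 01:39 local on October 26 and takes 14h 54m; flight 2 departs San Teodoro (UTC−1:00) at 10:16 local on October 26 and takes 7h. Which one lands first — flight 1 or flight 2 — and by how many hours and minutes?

the first, by 5 hours 43 minutes

Flight 1 in UTC: 01:39 − 4:00 = 21:39 on Oct 25.
+14 hours 54 minutes → arrive 12:33 UTC on Oct 26.
Flight 2 in UTC: 10:16 + 1:00 = 11:16 on Oct 26.
+7 hours → arrive 18:16 UTC on Oct 26.
Flight 1 lands earlier by 5 hours 43 minutes.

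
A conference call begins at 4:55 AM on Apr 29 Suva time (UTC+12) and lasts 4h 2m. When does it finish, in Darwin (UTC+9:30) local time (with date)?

Convert start to UTC: 4:55 AM − 12:00 = 4:55 PM UTC on Apr 28.
Add 4 hours 2 minutes duration → 8:57 PM UTC.
Darwin is UTC+9:30, so local end time = 8:57 PM + 9:30 = 6:27 AM on Apr 29.

6:27 AM on Apr 29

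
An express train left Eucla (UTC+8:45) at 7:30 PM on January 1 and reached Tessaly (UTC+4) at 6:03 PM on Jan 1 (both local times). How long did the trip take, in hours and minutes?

3 hours 18 minutes

Departure in UTC: 7:30 PM − 8:45 = 10:45 AM on Jan 1.
Arrival in UTC: 6:03 PM − 4:00 = 2:03 PM on Jan 1.
Elapsed = 2:03 PM − 10:45 AM = 3 hours 18 minutes.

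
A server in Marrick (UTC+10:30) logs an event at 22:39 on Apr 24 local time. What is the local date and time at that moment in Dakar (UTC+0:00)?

12:09 on Apr 24

In UTC: 22:39 − 10:30 = 12:09 on Apr 24.
Dakar is UTC+0, so it is 12:09 on Apr 24.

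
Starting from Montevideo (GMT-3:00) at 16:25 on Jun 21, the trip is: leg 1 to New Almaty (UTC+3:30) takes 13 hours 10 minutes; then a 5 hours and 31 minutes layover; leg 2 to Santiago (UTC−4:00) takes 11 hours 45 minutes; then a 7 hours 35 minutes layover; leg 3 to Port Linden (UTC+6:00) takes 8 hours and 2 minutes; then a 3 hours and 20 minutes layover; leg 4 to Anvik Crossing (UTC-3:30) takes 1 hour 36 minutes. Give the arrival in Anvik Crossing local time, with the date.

18:54 on June 23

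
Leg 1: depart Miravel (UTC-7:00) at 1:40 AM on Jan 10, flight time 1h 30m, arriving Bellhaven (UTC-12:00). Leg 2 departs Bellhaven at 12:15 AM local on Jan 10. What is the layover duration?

Convert departure to UTC: 1:40 AM + 7:00 = 8:40 AM UTC on Jan 10.
Add 1 hour and 30 minutes flight time → 10:10 AM UTC.
Bellhaven is UTC−12:00, so local arrival = 10:10 AM − 12:00 = 10:10 PM on Jan 9.
Layover = 12:15 AM − 10:10 PM (+1 day) = 2 hours 5 minutes.

2 hours 5 minutes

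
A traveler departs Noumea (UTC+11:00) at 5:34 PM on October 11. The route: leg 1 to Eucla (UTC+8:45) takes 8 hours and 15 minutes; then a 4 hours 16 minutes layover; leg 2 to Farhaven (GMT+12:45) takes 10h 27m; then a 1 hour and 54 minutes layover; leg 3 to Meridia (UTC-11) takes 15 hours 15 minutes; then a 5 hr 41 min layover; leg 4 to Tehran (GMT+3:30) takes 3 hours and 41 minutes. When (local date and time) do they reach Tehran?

11:33 AM on October 13

Convert departure to UTC: 5:34 PM − 11:00 = 6:34 AM UTC on Oct 11.
Add 8 hours 15 minutes leg 1 → 2:49 PM UTC.
Add 4 hours and 16 minutes layover in Eucla → 7:05 PM UTC.
Add 10 hours and 27 minutes leg 2 → 5:32 AM UTC (Oct 12).
Add 1 hour 54 minutes layover in Farhaven → 7:26 AM UTC.
Add 15 hours 15 minutes leg 3 → 10:41 PM UTC.
Add 5 hours 41 minutes layover in Meridia → 4:22 AM UTC (Oct 13).
Add 3 hours and 41 minutes leg 4 → 8:03 AM UTC.
Tehran is UTC+3:30, so local arrival = 8:03 AM + 3:30 = 11:33 AM on Oct 13.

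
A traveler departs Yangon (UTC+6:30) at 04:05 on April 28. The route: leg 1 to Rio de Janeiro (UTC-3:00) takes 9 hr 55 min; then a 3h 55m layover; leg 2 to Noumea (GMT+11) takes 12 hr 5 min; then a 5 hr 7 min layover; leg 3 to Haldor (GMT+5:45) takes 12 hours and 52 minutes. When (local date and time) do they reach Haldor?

23:14 on Apr 29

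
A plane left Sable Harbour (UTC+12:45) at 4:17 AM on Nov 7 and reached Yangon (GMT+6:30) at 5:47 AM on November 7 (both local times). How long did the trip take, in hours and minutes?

Departure in UTC: 4:17 AM − 12:45 = 3:32 PM on Nov 6.
Arrival in UTC: 5:47 AM − 6:30 = 11:17 PM on Nov 6.
Elapsed = 11:17 PM − 3:32 PM = 7 hours 45 minutes.

7 hours 45 minutes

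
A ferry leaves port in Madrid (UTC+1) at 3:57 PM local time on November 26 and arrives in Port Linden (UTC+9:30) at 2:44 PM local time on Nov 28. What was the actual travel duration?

Departure in UTC: 3:57 PM − 1:00 = 2:57 PM on Nov 26.
Arrival in UTC: 2:44 PM − 9:30 = 5:14 AM on Nov 28.
Elapsed = 5:14 AM − 2:57 PM (+2 days) = 38 hours 17 minutes.

38 hours 17 minutes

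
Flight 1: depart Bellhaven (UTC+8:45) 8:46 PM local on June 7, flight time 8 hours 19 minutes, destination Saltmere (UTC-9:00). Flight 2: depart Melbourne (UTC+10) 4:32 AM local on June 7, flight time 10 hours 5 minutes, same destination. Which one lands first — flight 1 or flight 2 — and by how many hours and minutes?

the second, by 15 hours 43 minutes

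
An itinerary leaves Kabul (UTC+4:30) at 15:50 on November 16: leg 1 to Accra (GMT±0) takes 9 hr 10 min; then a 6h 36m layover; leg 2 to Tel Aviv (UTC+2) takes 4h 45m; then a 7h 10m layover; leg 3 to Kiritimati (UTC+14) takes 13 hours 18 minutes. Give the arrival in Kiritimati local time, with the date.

18:19 on Nov 18

Convert departure to UTC: 15:50 − 4:30 = 11:20 UTC on Nov 16.
Add 9 hours 10 minutes leg 1 → 20:30 UTC.
Add 6 hours and 36 minutes layover in Accra → 03:06 UTC (Nov 17).
Add 4 hours and 45 minutes leg 2 → 07:51 UTC.
Add 7 hours 10 minutes layover in Tel Aviv → 15:01 UTC.
Add 13 hours 18 minutes leg 3 → 04:19 UTC (Nov 18).
Kiritimati is UTC+14:00, so local arrival = 04:19 + 14:00 = 18:19 on Nov 18.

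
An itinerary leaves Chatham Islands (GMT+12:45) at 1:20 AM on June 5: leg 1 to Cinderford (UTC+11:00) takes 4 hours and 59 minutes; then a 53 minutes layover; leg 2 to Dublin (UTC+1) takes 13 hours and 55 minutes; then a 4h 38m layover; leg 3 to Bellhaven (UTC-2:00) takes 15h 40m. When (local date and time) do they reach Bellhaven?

Convert departure to UTC: 1:20 AM − 12:45 = 12:35 PM UTC on Jun 4.
Add 4 hours and 59 minutes leg 1 → 5:34 PM UTC.
Add 53 minutes layover in Cinderford → 6:27 PM UTC.
Add 13 hours and 55 minutes leg 2 → 8:22 AM UTC (Jun 5).
Add 4 hours 38 minutes layover in Dublin → 1:00 PM UTC.
Add 15 hours and 40 minutes leg 3 → 4:40 AM UTC (Jun 6).
Bellhaven is UTC−2:00, so local arrival = 4:40 AM − 2:00 = 2:40 AM on Jun 6.

2:40 AM on June 6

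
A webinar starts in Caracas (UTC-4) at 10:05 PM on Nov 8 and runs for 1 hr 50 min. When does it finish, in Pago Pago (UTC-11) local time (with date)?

4:55 PM on November 8

Convert start to UTC: 10:05 PM + 4:00 = 2:05 AM UTC on Nov 9.
Add 1 hour 50 minutes duration → 3:55 AM UTC.
Pago Pago is UTC−11:00, so local end time = 3:55 AM − 11:00 = 4:55 PM on Nov 8.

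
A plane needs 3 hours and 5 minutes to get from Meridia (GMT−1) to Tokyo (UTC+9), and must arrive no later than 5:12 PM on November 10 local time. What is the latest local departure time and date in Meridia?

4:07 AM on November 10

Target arrival in UTC: 5:12 PM − 9:00 = 8:12 AM on Nov 10.
Subtract 3 hours 5 minutes → departure 5:07 AM UTC on Nov 10.
Meridia is UTC−1:00: 5:07 AM − 1:00 = 4:07 AM on Nov 10.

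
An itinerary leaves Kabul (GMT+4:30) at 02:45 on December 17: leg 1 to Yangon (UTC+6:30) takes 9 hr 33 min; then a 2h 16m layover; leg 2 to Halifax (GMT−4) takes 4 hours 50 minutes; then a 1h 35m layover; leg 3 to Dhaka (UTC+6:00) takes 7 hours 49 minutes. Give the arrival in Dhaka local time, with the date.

06:18 on December 18

Convert departure to UTC: 02:45 − 4:30 = 22:15 UTC on Dec 16.
Add 9 hours 33 minutes leg 1 → 07:48 UTC (Dec 17).
Add 2 hours and 16 minutes layover in Yangon → 10:04 UTC.
Add 4 hours 50 minutes leg 2 → 14:54 UTC.
Add 1 hour and 35 minutes layover in Halifax → 16:29 UTC.
Add 7 hours and 49 minutes leg 3 → 00:18 UTC (Dec 18).
Dhaka is UTC+6:00, so local arrival = 00:18 + 6:00 = 06:18 on Dec 18.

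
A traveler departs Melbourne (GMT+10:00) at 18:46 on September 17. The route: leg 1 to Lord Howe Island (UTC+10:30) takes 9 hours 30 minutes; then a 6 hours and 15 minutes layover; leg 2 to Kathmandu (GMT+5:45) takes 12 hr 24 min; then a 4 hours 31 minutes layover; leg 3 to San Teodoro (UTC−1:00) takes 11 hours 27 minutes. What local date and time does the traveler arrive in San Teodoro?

03:53 on Sep 19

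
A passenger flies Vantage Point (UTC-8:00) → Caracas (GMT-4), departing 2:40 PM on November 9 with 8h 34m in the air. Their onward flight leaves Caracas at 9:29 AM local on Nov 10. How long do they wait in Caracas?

6 hours 15 minutes

Convert departure to UTC: 2:40 PM + 8:00 = 10:40 PM UTC on Nov 9.
Add 8 hours and 34 minutes flight time → 7:14 AM UTC (Nov 10).
Caracas is UTC−4:00, so local arrival = 7:14 AM − 4:00 = 3:14 AM on Nov 10.
Layover = 9:29 AM − 3:14 AM = 6 hours 15 minutes.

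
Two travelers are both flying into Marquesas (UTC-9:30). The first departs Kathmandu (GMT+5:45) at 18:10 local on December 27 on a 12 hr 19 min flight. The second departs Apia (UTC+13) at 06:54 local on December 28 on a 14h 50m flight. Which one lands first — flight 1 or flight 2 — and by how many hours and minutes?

the first, by 8 hours

Flight 1 in UTC: 18:10 − 5:45 = 12:25 on Dec 27.
+12 hours 19 minutes → arrive 00:44 UTC on Dec 28.
Flight 2 in UTC: 06:54 − 13:00 = 17:54 on Dec 27.
+14 hours and 50 minutes → arrive 08:44 UTC on Dec 28.
Flight 1 lands earlier by 8 hours.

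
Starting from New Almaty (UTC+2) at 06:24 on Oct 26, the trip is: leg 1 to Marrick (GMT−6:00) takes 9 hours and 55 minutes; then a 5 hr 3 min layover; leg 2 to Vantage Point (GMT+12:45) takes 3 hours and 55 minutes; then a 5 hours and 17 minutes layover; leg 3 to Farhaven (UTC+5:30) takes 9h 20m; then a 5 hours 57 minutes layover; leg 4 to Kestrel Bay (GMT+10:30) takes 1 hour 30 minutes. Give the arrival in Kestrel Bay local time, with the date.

07:51 on Oct 28

Convert departure to UTC: 06:24 − 2:00 = 04:24 UTC on Oct 26.
Add 9 hours and 55 minutes leg 1 → 14:19 UTC.
Add 5 hours and 3 minutes layover in Marrick → 19:22 UTC.
Add 3 hours 55 minutes leg 2 → 23:17 UTC.
Add 5 hours and 17 minutes layover in Vantage Point → 04:34 UTC (Oct 27).
Add 9 hours 20 minutes leg 3 → 13:54 UTC.
Add 5 hours and 57 minutes layover in Farhaven → 19:51 UTC.
Add 1 hour 30 minutes leg 4 → 21:21 UTC.
Kestrel Bay is UTC+10:30, so local arrival = 21:21 + 10:30 = 07:51 on Oct 28.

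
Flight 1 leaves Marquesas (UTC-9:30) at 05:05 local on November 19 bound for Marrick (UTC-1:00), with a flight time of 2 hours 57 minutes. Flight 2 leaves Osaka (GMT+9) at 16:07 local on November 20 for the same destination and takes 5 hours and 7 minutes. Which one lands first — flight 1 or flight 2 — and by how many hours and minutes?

Flight 1 in UTC: 05:05 + 9:30 = 14:35 on Nov 19.
+2 hours 57 minutes → arrive 17:32 UTC on Nov 19.
Flight 2 in UTC: 16:07 − 9:00 = 07:07 on Nov 20.
+5 hours and 7 minutes → arrive 12:14 UTC on Nov 20.
Flight 1 lands earlier by 18 hours 42 minutes.

the first, by 18 hours 42 minutes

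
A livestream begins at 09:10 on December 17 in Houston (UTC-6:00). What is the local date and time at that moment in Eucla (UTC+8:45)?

23:55 on December 17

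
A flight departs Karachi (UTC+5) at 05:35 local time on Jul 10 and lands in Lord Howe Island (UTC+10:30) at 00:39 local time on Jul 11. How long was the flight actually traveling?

13 hours 34 minutes

Lord Howe Island is 5:30 ahead of Karachi.
Clock-face elapsed time (ignoring zones) is 19 hours 4 minutes.
Actual elapsed = 19 hours 4 minutes − 5:30 = 13 hours 34 minutes.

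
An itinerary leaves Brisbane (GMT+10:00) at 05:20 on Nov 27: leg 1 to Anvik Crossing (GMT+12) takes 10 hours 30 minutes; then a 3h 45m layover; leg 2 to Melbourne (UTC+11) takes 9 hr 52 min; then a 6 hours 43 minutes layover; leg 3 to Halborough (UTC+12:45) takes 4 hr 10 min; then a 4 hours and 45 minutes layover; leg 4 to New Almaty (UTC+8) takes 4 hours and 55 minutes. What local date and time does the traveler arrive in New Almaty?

00:00 on November 29

Convert departure to UTC: 05:20 − 10:00 = 19:20 UTC on Nov 26.
Add 10 hours 30 minutes leg 1 → 05:50 UTC (Nov 27).
Add 3 hours and 45 minutes layover in Anvik Crossing → 09:35 UTC.
Add 9 hours and 52 minutes leg 2 → 19:27 UTC.
Add 6 hours and 43 minutes layover in Melbourne → 02:10 UTC (Nov 28).
Add 4 hours 10 minutes leg 3 → 06:20 UTC.
Add 4 hours 45 minutes layover in Halborough → 11:05 UTC.
Add 4 hours and 55 minutes leg 4 → 16:00 UTC.
New Almaty is UTC+8:00, so local arrival = 16:00 + 8:00 = 00:00 on Nov 29.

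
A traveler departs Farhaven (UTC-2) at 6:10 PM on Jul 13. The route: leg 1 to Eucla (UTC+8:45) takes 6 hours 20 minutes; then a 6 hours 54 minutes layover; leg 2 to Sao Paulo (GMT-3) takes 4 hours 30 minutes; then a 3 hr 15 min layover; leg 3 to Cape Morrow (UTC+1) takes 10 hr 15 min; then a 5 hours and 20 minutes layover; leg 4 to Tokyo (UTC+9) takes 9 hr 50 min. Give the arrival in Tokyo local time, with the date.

Convert departure to UTC: 6:10 PM + 2:00 = 8:10 PM UTC on Jul 13.
Add 6 hours 20 minutes leg 1 → 2:30 AM UTC (Jul 14).
Add 6 hours 54 minutes layover in Eucla → 9:24 AM UTC.
Add 4 hours and 30 minutes leg 2 → 1:54 PM UTC.
Add 3 hours 15 minutes layover in Sao Paulo → 5:09 PM UTC.
Add 10 hours and 15 minutes leg 3 → 3:24 AM UTC (Jul 15).
Add 5 hours and 20 minutes layover in Cape Morrow → 8:44 AM UTC.
Add 9 hours 50 minutes leg 4 → 6:34 PM UTC.
Tokyo is UTC+9:00, so local arrival = 6:34 PM + 9:00 = 3:34 AM on Jul 16.

3:34 AM on July 16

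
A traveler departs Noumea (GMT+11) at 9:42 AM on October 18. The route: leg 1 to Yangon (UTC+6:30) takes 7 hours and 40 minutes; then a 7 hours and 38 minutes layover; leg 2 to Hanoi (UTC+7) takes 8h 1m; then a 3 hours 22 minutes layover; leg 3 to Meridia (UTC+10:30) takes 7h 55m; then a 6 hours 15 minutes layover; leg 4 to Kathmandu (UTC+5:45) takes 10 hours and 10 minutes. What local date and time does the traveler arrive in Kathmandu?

7:28 AM on Oct 20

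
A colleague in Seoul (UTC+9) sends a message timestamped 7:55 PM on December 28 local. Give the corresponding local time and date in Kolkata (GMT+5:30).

4:25 PM on Dec 28

In UTC: 7:55 PM − 9:00 = 10:55 AM on Dec 28.
Kolkata is UTC+5:30: 10:55 AM + 5:30 = 4:25 PM on Dec 28.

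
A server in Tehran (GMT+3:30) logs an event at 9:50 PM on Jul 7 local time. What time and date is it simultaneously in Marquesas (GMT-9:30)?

In UTC: 9:50 PM − 3:30 = 6:20 PM on Jul 7.
Marquesas is UTC−9:30: 6:20 PM − 9:30 = 8:50 AM on Jul 7.

8:50 AM on July 7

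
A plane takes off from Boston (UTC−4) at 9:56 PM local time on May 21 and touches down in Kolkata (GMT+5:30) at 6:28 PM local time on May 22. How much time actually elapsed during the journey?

Kolkata is 9:30 ahead of Boston.
Clock-face elapsed time (ignoring zones) is 20 hours 32 minutes.
Actual elapsed = 20 hours 32 minutes − 9:30 = 11 hours 2 minutes.

11 hours 2 minutes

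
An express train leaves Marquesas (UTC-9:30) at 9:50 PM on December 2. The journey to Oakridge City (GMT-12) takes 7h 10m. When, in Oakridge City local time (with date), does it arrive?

2:30 AM on December 3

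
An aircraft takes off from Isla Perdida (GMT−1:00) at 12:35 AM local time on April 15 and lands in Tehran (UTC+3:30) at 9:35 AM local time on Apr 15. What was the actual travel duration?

4 hours 30 minutes

Departure in UTC: 12:35 AM + 1:00 = 1:35 AM on Apr 15.
Arrival in UTC: 9:35 AM − 3:30 = 6:05 AM on Apr 15.
Elapsed = 6:05 AM − 1:35 AM = 4 hours 30 minutes.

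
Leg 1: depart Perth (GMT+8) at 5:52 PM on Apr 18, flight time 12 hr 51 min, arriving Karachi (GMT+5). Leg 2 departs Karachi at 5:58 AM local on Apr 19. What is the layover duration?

Convert departure to UTC: 5:52 PM − 8:00 = 9:52 AM UTC on Apr 18.
Add 12 hours and 51 minutes flight time → 10:43 PM UTC.
Karachi is UTC+5:00, so local arrival = 10:43 PM + 5:00 = 3:43 AM on Apr 19.
Layover = 5:58 AM − 3:43 AM = 2 hours 15 minutes.

2 hours 15 minutes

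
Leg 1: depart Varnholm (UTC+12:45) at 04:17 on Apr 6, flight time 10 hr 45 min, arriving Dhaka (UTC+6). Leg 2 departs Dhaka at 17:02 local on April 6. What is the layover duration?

Convert departure to UTC: 04:17 − 12:45 = 15:32 UTC on Apr 5.
Add 10 hours and 45 minutes flight time → 02:17 UTC (Apr 6).
Dhaka is UTC+6:00, so local arrival = 02:17 + 6:00 = 08:17 on Apr 6.
Layover = 17:02 − 08:17 = 8 hours 45 minutes.

8 hours 45 minutes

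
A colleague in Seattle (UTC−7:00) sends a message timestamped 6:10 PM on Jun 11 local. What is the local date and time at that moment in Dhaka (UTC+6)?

Dhaka is 13:00 ahead of Seattle.
Shift by the zone difference: 6:10 PM + 13:00 = 7:10 AM on Jun 12 in Dhaka.

7:10 AM on June 12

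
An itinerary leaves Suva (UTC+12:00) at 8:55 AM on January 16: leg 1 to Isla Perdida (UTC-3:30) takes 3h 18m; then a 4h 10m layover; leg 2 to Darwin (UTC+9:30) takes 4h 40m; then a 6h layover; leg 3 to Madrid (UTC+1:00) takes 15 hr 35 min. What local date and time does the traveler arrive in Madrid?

7:38 AM on January 17

Convert departure to UTC: 8:55 AM − 12:00 = 8:55 PM UTC on Jan 15.
Add 3 hours and 18 minutes leg 1 → 12:13 AM UTC (Jan 16).
Add 4 hours 10 minutes layover in Isla Perdida → 4:23 AM UTC.
Add 4 hours and 40 minutes leg 2 → 9:03 AM UTC.
Add 6 hours layover in Darwin → 3:03 PM UTC.
Add 15 hours and 35 minutes leg 3 → 6:38 AM UTC (Jan 17).
Madrid is UTC+1:00, so local arrival = 6:38 AM + 1:00 = 7:38 AM on Jan 17.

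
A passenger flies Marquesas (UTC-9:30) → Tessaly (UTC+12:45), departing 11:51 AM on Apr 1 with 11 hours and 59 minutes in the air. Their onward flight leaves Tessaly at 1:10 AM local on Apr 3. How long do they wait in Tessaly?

3 hours 5 minutes

Convert departure to UTC: 11:51 AM + 9:30 = 9:21 PM UTC on Apr 1.
Add 11 hours and 59 minutes flight time → 9:20 AM UTC (Apr 2).
Tessaly is UTC+12:45, so local arrival = 9:20 AM + 12:45 = 10:05 PM on Apr 2.
Layover = 1:10 AM − 10:05 PM (+1 day) = 3 hours 5 minutes.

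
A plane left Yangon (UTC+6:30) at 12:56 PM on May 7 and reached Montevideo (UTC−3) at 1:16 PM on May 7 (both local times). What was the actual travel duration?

Departure in UTC: 12:56 PM − 6:30 = 6:26 AM on May 7.
Arrival in UTC: 1:16 PM + 3:00 = 4:16 PM on May 7.
Elapsed = 4:16 PM − 6:26 AM = 9 hours 50 minutes.

9 hours 50 minutes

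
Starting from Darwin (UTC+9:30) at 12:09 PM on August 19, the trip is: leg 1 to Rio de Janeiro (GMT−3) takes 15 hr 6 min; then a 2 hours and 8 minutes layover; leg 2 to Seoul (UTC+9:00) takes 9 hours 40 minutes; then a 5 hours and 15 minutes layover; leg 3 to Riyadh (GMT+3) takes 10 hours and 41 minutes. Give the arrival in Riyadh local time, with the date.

Convert departure to UTC: 12:09 PM − 9:30 = 2:39 AM UTC on Aug 19.
Add 15 hours 6 minutes leg 1 → 5:45 PM UTC.
Add 2 hours 8 minutes layover in Rio de Janeiro → 7:53 PM UTC.
Add 9 hours 40 minutes leg 2 → 5:33 AM UTC (Aug 20).
Add 5 hours 15 minutes layover in Seoul → 10:48 AM UTC.
Add 10 hours 41 minutes leg 3 → 9:29 PM UTC.
Riyadh is UTC+3:00, so local arrival = 9:29 PM + 3:00 = 12:29 AM on Aug 21.

12:29 AM on August 21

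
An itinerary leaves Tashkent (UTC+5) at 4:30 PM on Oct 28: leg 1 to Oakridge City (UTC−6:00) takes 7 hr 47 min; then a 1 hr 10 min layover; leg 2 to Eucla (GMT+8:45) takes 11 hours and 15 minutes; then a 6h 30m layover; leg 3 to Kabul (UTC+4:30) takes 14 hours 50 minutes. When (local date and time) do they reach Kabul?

9:32 AM on Oct 30

Convert departure to UTC: 4:30 PM − 5:00 = 11:30 AM UTC on Oct 28.
Add 7 hours and 47 minutes leg 1 → 7:17 PM UTC.
Add 1 hour and 10 minutes layover in Oakridge City → 8:27 PM UTC.
Add 11 hours 15 minutes leg 2 → 7:42 AM UTC (Oct 29).
Add 6 hours 30 minutes layover in Eucla → 2:12 PM UTC.
Add 14 hours 50 minutes leg 3 → 5:02 AM UTC (Oct 30).
Kabul is UTC+4:30, so local arrival = 5:02 AM + 4:30 = 9:32 AM on Oct 30.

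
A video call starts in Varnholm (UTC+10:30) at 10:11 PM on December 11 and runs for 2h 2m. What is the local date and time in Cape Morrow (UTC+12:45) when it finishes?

Convert start to UTC: 10:11 PM − 10:30 = 11:41 AM UTC on Dec 11.
Add 2 hours 2 minutes duration → 1:43 PM UTC.
Cape Morrow is UTC+12:45, so local end time = 1:43 PM + 12:45 = 2:28 AM on Dec 12.

2:28 AM on December 12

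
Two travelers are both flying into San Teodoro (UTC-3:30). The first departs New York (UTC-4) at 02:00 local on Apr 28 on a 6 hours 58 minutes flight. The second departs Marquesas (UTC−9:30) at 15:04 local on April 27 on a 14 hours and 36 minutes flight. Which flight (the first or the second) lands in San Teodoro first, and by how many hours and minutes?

Flight 1 in UTC: 02:00 + 4:00 = 06:00 on Apr 28.
+6 hours 58 minutes → arrive 12:58 UTC on Apr 28.
Flight 2 in UTC: 15:04 + 9:30 = 00:34 on Apr 28.
+14 hours and 36 minutes → arrive 15:10 UTC on Apr 28.
Flight 1 lands earlier by 2 hours 12 minutes.

the first, by 2 hours 12 minutes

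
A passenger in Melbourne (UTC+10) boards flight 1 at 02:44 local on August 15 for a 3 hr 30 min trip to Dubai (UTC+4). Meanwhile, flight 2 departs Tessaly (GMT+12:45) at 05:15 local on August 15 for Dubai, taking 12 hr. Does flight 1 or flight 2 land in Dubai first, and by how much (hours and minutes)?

Flight 1 in UTC: 02:44 − 10:00 = 16:44 on Aug 14.
+3 hours 30 minutes → arrive 20:14 UTC on Aug 14.
Flight 2 in UTC: 05:15 − 12:45 = 16:30 on Aug 14.
+12 hours → arrive 04:30 UTC on Aug 15.
Flight 1 lands earlier by 8 hours 16 minutes.

the first, by 8 hours 16 minutes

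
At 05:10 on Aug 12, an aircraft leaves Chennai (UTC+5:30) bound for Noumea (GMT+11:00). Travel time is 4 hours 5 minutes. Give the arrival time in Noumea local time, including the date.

14:45 on August 12

Convert departure to UTC: 05:10 − 5:30 = 23:40 UTC on Aug 11.
Add 4 hours 5 minutes travel time → 03:45 UTC (Aug 12).
Noumea is UTC+11:00, so local arrival = 03:45 + 11:00 = 14:45 on Aug 12.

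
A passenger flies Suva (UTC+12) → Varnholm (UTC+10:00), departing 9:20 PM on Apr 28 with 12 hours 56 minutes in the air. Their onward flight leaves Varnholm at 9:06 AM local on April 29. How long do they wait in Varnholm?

Convert departure to UTC: 9:20 PM − 12:00 = 9:20 AM UTC on Apr 28.
Add 12 hours 56 minutes flight time → 10:16 PM UTC.
Varnholm is UTC+10:00, so local arrival = 10:16 PM + 10:00 = 8:16 AM on Apr 29.
Layover = 9:06 AM − 8:16 AM = 50 minutes.

50 minutes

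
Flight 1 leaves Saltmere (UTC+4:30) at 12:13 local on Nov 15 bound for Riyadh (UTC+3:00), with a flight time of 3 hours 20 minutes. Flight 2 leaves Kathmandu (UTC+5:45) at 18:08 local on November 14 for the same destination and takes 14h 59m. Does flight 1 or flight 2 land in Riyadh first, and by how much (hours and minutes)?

Flight 1 in UTC: 12:13 − 4:30 = 07:43 on Nov 15.
+3 hours 20 minutes → arrive 11:03 UTC on Nov 15.
Flight 2 in UTC: 18:08 − 5:45 = 12:23 on Nov 14.
+14 hours and 59 minutes → arrive 03:22 UTC on Nov 15.
Flight 2 lands earlier by 7 hours 41 minutes.

the second, by 7 hours 41 minutes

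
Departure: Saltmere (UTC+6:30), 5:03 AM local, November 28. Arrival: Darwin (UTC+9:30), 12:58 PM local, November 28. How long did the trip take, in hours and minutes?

4 hours 55 minutes

Darwin is 3:00 ahead of Saltmere.
Clock-face elapsed time (ignoring zones) is 7 hours 55 minutes.
Actual elapsed = 7 hours 55 minutes − 3:00 = 4 hours 55 minutes.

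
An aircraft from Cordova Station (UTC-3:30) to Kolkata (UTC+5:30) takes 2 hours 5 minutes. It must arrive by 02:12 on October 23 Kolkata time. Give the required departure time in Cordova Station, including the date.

Target arrival in UTC: 02:12 − 5:30 = 20:42 on Oct 22.
Subtract 2 hours 5 minutes → departure 18:37 UTC on Oct 22.
Cordova Station is UTC−3:30: 18:37 − 3:30 = 15:07 on Oct 22.

15:07 on Oct 22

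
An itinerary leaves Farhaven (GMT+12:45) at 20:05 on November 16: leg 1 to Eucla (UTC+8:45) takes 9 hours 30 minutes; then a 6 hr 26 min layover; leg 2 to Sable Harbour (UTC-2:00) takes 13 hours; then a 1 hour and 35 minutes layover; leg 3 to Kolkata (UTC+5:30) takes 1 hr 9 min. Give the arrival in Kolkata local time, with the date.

20:30 on November 17

Convert departure to UTC: 20:05 − 12:45 = 07:20 UTC on Nov 16.
Add 9 hours and 30 minutes leg 1 → 16:50 UTC.
Add 6 hours 26 minutes layover in Eucla → 23:16 UTC.
Add 13 hours leg 2 → 12:16 UTC (Nov 17).
Add 1 hour and 35 minutes layover in Sable Harbour → 13:51 UTC.
Add 1 hour 9 minutes leg 3 → 15:00 UTC.
Kolkata is UTC+5:30, so local arrival = 15:00 + 5:30 = 20:30 on Nov 17.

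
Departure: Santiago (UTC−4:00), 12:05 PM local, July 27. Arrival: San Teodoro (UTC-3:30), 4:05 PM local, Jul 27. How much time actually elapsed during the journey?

3 hours 30 minutes

Departure in UTC: 12:05 PM + 4:00 = 4:05 PM on Jul 27.
Arrival in UTC: 4:05 PM + 3:30 = 7:35 PM on Jul 27.
Elapsed = 7:35 PM − 4:05 PM = 3 hours 30 minutes.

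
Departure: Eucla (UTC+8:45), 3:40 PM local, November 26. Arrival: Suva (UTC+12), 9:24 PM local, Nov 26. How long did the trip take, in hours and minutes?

Departure in UTC: 3:40 PM − 8:45 = 6:55 AM on Nov 26.
Arrival in UTC: 9:24 PM − 12:00 = 9:24 AM on Nov 26.
Elapsed = 9:24 AM − 6:55 AM = 2 hours 29 minutes.

2 hours 29 minutes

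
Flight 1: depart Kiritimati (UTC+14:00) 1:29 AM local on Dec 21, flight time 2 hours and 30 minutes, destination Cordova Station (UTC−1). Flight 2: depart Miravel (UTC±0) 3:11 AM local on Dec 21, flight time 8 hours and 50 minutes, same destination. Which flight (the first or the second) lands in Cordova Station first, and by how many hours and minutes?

the first, by 22 hours 2 minutes

Flight 1 in UTC: 1:29 AM − 14:00 = 11:29 AM on Dec 20.
+2 hours and 30 minutes → arrive 1:59 PM UTC on Dec 20.
Flight 2 departs at 3:11 AM UTC (Dec 21).
+8 hours 50 minutes → arrive 12:01 PM UTC on Dec 21.
Flight 1 lands earlier by 22 hours 2 minutes.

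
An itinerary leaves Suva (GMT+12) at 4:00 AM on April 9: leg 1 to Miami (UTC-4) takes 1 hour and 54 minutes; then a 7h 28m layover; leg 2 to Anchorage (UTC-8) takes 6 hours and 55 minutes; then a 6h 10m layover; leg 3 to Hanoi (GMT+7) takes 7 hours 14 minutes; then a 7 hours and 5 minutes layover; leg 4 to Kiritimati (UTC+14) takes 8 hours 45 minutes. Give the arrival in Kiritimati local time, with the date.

3:31 AM on April 11

Convert departure to UTC: 4:00 AM − 12:00 = 4:00 PM UTC on Apr 8.
Add 1 hour and 54 minutes leg 1 → 5:54 PM UTC.
Add 7 hours and 28 minutes layover in Miami → 1:22 AM UTC (Apr 9).
Add 6 hours 55 minutes leg 2 → 8:17 AM UTC.
Add 6 hours and 10 minutes layover in Anchorage → 2:27 PM UTC.
Add 7 hours and 14 minutes leg 3 → 9:41 PM UTC.
Add 7 hours 5 minutes layover in Hanoi → 4:46 AM UTC (Apr 10).
Add 8 hours and 45 minutes leg 4 → 1:31 PM UTC.
Kiritimati is UTC+14:00, so local arrival = 1:31 PM + 14:00 = 3:31 AM on Apr 11.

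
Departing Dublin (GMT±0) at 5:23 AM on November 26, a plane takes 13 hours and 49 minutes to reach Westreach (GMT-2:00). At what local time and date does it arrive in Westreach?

5:12 PM on November 26

Dublin is at UTC+0, so departure is already 5:23 AM UTC on Nov 26.
Add 13 hours and 49 minutes travel time → 7:12 PM UTC.
Westreach is UTC−2:00, so local arrival = 7:12 PM − 2:00 = 5:12 PM on Nov 26.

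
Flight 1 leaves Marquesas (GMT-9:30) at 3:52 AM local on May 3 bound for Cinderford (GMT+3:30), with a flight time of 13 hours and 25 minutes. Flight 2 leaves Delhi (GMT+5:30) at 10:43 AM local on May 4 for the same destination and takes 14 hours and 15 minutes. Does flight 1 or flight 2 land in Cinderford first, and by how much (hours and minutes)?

Flight 1 in UTC: 3:52 AM + 9:30 = 1:22 PM on May 3.
+13 hours 25 minutes → arrive 2:47 AM UTC on May 4.
Flight 2 in UTC: 10:43 AM − 5:30 = 5:13 AM on May 4.
+14 hours and 15 minutes → arrive 7:28 PM UTC on May 4.
Flight 1 lands earlier by 16 hours 41 minutes.

the first, by 16 hours 41 minutes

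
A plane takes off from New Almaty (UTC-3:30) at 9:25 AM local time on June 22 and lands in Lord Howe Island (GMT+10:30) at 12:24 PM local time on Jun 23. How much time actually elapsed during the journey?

12 hours 59 minutes

Departure in UTC: 9:25 AM + 3:30 = 12:55 PM on Jun 22.
Arrival in UTC: 12:24 PM − 10:30 = 1:54 AM on Jun 23.
Elapsed = 1:54 AM − 12:55 PM (+1 day) = 12 hours 59 minutes.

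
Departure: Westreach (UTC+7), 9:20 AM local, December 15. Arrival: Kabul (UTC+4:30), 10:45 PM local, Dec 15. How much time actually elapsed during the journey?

Departure in UTC: 9:20 AM − 7:00 = 2:20 AM on Dec 15.
Arrival in UTC: 10:45 PM − 4:30 = 6:15 PM on Dec 15.
Elapsed = 6:15 PM − 2:20 AM = 15 hours 55 minutes.

15 hours 55 minutes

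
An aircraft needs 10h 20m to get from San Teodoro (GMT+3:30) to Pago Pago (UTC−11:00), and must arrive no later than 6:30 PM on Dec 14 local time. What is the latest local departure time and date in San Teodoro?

Target arrival in UTC: 6:30 PM + 11:00 = 5:30 AM on Dec 15.
Subtract 10 hours and 20 minutes → departure 7:10 PM UTC on Dec 14.
San Teodoro is UTC+3:30: 7:10 PM + 3:30 = 10:40 PM on Dec 14.

10:40 PM on December 14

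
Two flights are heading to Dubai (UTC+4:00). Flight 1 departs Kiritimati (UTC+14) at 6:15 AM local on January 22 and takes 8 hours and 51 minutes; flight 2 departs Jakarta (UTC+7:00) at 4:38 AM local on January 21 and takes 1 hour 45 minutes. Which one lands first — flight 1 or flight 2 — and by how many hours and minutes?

the second, by 25 hours 43 minutes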